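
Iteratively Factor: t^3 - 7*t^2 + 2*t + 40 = (t - 5)*(t^2 - 2*t - 8) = (t - 5)*(t - 4)*(t + 2)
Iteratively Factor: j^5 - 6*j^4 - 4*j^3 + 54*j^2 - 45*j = (j + 3)*(j^4 - 9*j^3 + 23*j^2 - 15*j) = (j - 1)*(j + 3)*(j^3 - 8*j^2 + 15*j) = j*(j - 1)*(j + 3)*(j^2 - 8*j + 15) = j*(j - 3)*(j - 1)*(j + 3)*(j - 5)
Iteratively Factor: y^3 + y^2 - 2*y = (y)*(y^2 + y - 2) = y*(y - 1)*(y + 2)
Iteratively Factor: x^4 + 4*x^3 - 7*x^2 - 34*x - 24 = (x + 4)*(x^3 - 7*x - 6) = (x + 1)*(x + 4)*(x^2 - x - 6) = (x + 1)*(x + 2)*(x + 4)*(x - 3)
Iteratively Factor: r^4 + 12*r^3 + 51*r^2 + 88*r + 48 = (r + 1)*(r^3 + 11*r^2 + 40*r + 48) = (r + 1)*(r + 3)*(r^2 + 8*r + 16) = (r + 1)*(r + 3)*(r + 4)*(r + 4)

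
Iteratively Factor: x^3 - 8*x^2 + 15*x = (x - 3)*(x^2 - 5*x) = (x - 5)*(x - 3)*(x)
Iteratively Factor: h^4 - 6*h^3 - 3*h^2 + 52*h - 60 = (h + 3)*(h^3 - 9*h^2 + 24*h - 20) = (h - 2)*(h + 3)*(h^2 - 7*h + 10) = (h - 2)^2*(h + 3)*(h - 5)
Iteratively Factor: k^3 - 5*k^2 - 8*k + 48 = (k - 4)*(k^2 - k - 12) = (k - 4)^2*(k + 3)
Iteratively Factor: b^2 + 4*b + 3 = (b + 1)*(b + 3)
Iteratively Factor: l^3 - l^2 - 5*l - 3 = (l - 3)*(l^2 + 2*l + 1) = (l - 3)*(l + 1)*(l + 1)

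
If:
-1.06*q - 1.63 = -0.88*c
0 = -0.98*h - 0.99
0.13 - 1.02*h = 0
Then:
No Solution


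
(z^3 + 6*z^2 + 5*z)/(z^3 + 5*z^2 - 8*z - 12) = z*(z + 5)/(z^2 + 4*z - 12)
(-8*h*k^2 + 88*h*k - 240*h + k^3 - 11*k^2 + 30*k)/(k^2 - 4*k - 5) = (-8*h*k + 48*h + k^2 - 6*k)/(k + 1)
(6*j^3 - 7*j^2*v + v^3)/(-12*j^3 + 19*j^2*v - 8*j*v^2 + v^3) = (-6*j^2 + j*v + v^2)/(12*j^2 - 7*j*v + v^2)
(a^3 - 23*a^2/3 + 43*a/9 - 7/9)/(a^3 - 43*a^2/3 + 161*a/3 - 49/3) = (a - 1/3)/(a - 7)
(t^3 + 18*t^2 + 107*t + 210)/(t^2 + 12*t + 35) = t + 6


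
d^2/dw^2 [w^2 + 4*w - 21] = 2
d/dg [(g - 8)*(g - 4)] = 2*g - 12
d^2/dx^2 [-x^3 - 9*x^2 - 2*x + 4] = -6*x - 18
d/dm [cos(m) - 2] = -sin(m)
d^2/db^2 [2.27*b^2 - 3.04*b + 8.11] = 4.54000000000000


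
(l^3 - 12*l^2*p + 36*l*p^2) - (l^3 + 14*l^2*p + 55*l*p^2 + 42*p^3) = -26*l^2*p - 19*l*p^2 - 42*p^3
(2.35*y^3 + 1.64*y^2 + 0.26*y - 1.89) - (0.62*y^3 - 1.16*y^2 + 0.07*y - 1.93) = 1.73*y^3 + 2.8*y^2 + 0.19*y + 0.04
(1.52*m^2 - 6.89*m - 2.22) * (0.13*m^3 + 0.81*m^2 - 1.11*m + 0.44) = 0.1976*m^5 + 0.3355*m^4 - 7.5567*m^3 + 6.5185*m^2 - 0.5674*m - 0.9768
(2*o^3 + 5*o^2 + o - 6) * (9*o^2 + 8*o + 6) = 18*o^5 + 61*o^4 + 61*o^3 - 16*o^2 - 42*o - 36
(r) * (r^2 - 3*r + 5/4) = r^3 - 3*r^2 + 5*r/4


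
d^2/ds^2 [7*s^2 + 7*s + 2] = 14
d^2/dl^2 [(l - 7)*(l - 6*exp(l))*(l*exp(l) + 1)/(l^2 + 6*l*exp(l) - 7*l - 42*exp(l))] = (l^4 - 30*l^3*exp(l) + 2*l^3 - 108*l^2*exp(2*l) + 36*l^2*exp(l) - 12*l^2 - 216*l*exp(3*l) - 216*l*exp(2*l) + 72*l*exp(l) + 24*l - 432*exp(3*l) + 144*exp(2*l) - 144*exp(l) - 24)*exp(l)/(l^3 + 18*l^2*exp(l) + 108*l*exp(2*l) + 216*exp(3*l))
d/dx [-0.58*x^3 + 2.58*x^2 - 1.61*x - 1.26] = -1.74*x^2 + 5.16*x - 1.61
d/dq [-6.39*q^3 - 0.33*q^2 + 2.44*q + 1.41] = -19.17*q^2 - 0.66*q + 2.44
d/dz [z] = 1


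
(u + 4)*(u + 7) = u^2 + 11*u + 28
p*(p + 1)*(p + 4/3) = p^3 + 7*p^2/3 + 4*p/3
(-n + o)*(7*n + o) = -7*n^2 + 6*n*o + o^2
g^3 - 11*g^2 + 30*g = g*(g - 6)*(g - 5)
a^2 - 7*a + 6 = (a - 6)*(a - 1)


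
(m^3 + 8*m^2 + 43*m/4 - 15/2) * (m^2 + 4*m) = m^5 + 12*m^4 + 171*m^3/4 + 71*m^2/2 - 30*m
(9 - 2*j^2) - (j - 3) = -2*j^2 - j + 12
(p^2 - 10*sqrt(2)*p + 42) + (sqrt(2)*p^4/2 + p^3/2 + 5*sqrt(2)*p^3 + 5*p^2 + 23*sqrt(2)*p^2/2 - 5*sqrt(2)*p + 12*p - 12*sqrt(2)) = sqrt(2)*p^4/2 + p^3/2 + 5*sqrt(2)*p^3 + 6*p^2 + 23*sqrt(2)*p^2/2 - 15*sqrt(2)*p + 12*p - 12*sqrt(2) + 42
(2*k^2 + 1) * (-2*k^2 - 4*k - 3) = -4*k^4 - 8*k^3 - 8*k^2 - 4*k - 3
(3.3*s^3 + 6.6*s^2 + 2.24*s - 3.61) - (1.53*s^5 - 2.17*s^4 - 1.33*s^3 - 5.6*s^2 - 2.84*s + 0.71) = -1.53*s^5 + 2.17*s^4 + 4.63*s^3 + 12.2*s^2 + 5.08*s - 4.32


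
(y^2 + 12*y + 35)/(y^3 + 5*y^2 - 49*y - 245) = 1/(y - 7)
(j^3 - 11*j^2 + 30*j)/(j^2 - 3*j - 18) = j*(j - 5)/(j + 3)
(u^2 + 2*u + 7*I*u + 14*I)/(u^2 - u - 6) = (u + 7*I)/(u - 3)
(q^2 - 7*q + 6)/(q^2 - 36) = (q - 1)/(q + 6)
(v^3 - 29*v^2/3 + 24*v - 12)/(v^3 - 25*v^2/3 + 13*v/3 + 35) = (3*v^2 - 20*v + 12)/(3*v^2 - 16*v - 35)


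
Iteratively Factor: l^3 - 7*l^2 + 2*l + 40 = (l - 5)*(l^2 - 2*l - 8) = (l - 5)*(l + 2)*(l - 4)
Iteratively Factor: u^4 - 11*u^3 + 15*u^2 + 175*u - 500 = (u - 5)*(u^3 - 6*u^2 - 15*u + 100) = (u - 5)^2*(u^2 - u - 20) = (u - 5)^3*(u + 4)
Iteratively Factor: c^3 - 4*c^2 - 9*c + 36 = (c - 3)*(c^2 - c - 12) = (c - 3)*(c + 3)*(c - 4)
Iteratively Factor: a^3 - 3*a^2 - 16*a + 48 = (a + 4)*(a^2 - 7*a + 12) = (a - 4)*(a + 4)*(a - 3)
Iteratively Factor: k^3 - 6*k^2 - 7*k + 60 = (k + 3)*(k^2 - 9*k + 20) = (k - 5)*(k + 3)*(k - 4)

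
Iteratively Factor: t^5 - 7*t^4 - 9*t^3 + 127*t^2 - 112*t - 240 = (t + 1)*(t^4 - 8*t^3 - t^2 + 128*t - 240) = (t - 5)*(t + 1)*(t^3 - 3*t^2 - 16*t + 48) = (t - 5)*(t - 3)*(t + 1)*(t^2 - 16) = (t - 5)*(t - 3)*(t + 1)*(t + 4)*(t - 4)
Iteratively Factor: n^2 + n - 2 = (n + 2)*(n - 1)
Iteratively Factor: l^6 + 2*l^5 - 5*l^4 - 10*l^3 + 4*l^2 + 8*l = (l - 2)*(l^5 + 4*l^4 + 3*l^3 - 4*l^2 - 4*l) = (l - 2)*(l + 2)*(l^4 + 2*l^3 - l^2 - 2*l) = l*(l - 2)*(l + 2)*(l^3 + 2*l^2 - l - 2) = l*(l - 2)*(l - 1)*(l + 2)*(l^2 + 3*l + 2) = l*(l - 2)*(l - 1)*(l + 2)^2*(l + 1)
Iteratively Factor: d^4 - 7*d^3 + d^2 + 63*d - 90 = (d - 5)*(d^3 - 2*d^2 - 9*d + 18) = (d - 5)*(d - 3)*(d^2 + d - 6) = (d - 5)*(d - 3)*(d - 2)*(d + 3)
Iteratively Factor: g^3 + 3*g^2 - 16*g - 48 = (g + 4)*(g^2 - g - 12) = (g - 4)*(g + 4)*(g + 3)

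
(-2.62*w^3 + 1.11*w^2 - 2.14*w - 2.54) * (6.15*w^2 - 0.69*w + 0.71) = -16.113*w^5 + 8.6343*w^4 - 15.7871*w^3 - 13.3563*w^2 + 0.2332*w - 1.8034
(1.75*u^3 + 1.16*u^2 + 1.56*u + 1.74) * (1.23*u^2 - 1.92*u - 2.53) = 2.1525*u^5 - 1.9332*u^4 - 4.7359*u^3 - 3.7898*u^2 - 7.2876*u - 4.4022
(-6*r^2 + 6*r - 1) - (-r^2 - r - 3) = -5*r^2 + 7*r + 2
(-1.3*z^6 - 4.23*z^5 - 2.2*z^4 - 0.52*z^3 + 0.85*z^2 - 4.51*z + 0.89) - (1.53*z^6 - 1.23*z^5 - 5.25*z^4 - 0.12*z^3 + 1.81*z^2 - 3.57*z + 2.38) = -2.83*z^6 - 3.0*z^5 + 3.05*z^4 - 0.4*z^3 - 0.96*z^2 - 0.94*z - 1.49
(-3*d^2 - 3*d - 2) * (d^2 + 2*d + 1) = -3*d^4 - 9*d^3 - 11*d^2 - 7*d - 2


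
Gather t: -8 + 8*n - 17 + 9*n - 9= 17*n - 34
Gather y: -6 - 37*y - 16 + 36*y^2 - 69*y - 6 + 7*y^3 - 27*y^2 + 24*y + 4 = 7*y^3 + 9*y^2 - 82*y - 24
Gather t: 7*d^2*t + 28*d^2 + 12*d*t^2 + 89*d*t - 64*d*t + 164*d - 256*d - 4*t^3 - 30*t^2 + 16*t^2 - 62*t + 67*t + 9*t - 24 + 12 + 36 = 28*d^2 - 92*d - 4*t^3 + t^2*(12*d - 14) + t*(7*d^2 + 25*d + 14) + 24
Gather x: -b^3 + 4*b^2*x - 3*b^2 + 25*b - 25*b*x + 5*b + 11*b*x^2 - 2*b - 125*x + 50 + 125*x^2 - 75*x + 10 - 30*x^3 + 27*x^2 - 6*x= -b^3 - 3*b^2 + 28*b - 30*x^3 + x^2*(11*b + 152) + x*(4*b^2 - 25*b - 206) + 60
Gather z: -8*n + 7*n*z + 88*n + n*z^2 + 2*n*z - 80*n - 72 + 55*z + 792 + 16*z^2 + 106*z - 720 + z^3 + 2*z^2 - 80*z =z^3 + z^2*(n + 18) + z*(9*n + 81)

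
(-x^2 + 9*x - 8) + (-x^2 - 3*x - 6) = -2*x^2 + 6*x - 14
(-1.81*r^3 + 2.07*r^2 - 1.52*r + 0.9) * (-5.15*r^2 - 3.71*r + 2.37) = 9.3215*r^5 - 3.9454*r^4 - 4.1414*r^3 + 5.9101*r^2 - 6.9414*r + 2.133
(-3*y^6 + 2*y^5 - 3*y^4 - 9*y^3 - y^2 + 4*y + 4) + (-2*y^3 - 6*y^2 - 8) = -3*y^6 + 2*y^5 - 3*y^4 - 11*y^3 - 7*y^2 + 4*y - 4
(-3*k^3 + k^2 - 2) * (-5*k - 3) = 15*k^4 + 4*k^3 - 3*k^2 + 10*k + 6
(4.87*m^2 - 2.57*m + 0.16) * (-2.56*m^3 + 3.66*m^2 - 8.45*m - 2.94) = -12.4672*m^5 + 24.4034*m^4 - 50.9673*m^3 + 7.9843*m^2 + 6.2038*m - 0.4704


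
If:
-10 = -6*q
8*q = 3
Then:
No Solution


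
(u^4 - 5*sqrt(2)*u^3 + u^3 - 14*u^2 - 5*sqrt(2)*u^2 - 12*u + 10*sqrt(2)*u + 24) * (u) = u^5 - 5*sqrt(2)*u^4 + u^4 - 14*u^3 - 5*sqrt(2)*u^3 - 12*u^2 + 10*sqrt(2)*u^2 + 24*u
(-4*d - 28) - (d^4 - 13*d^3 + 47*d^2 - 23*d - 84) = -d^4 + 13*d^3 - 47*d^2 + 19*d + 56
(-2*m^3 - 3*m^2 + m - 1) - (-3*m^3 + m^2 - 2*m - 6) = m^3 - 4*m^2 + 3*m + 5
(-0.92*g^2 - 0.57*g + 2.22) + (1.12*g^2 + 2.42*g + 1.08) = 0.2*g^2 + 1.85*g + 3.3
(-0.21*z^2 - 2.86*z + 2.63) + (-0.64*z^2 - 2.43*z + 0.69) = -0.85*z^2 - 5.29*z + 3.32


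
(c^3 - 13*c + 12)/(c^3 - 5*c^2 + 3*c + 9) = (c^2 + 3*c - 4)/(c^2 - 2*c - 3)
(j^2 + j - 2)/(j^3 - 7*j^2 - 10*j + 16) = 1/(j - 8)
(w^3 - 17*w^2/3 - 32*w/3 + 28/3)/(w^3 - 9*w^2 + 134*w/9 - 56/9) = 3*(w + 2)/(3*w - 4)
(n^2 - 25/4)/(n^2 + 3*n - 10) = (n^2 - 25/4)/(n^2 + 3*n - 10)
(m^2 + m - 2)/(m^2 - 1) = (m + 2)/(m + 1)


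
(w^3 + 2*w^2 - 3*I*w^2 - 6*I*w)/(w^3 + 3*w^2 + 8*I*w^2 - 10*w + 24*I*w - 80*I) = w*(w^2 + w*(2 - 3*I) - 6*I)/(w^3 + w^2*(3 + 8*I) + 2*w*(-5 + 12*I) - 80*I)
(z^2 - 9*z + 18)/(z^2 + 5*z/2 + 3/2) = 2*(z^2 - 9*z + 18)/(2*z^2 + 5*z + 3)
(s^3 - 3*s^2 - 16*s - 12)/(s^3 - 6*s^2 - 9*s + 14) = (s^2 - 5*s - 6)/(s^2 - 8*s + 7)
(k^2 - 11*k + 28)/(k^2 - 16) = (k - 7)/(k + 4)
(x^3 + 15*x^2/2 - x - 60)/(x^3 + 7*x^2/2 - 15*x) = (x + 4)/x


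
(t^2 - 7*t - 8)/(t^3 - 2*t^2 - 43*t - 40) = 1/(t + 5)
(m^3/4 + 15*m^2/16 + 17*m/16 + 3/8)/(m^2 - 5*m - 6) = (4*m^2 + 11*m + 6)/(16*(m - 6))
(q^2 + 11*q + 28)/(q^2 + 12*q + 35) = (q + 4)/(q + 5)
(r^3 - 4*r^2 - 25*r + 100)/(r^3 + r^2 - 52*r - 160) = (r^2 - 9*r + 20)/(r^2 - 4*r - 32)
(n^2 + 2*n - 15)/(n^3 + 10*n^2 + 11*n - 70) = (n - 3)/(n^2 + 5*n - 14)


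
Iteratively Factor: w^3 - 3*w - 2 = (w + 1)*(w^2 - w - 2) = (w + 1)^2*(w - 2)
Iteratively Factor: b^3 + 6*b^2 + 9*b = (b + 3)*(b^2 + 3*b) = b*(b + 3)*(b + 3)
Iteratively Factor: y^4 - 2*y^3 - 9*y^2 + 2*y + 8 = (y - 1)*(y^3 - y^2 - 10*y - 8) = (y - 4)*(y - 1)*(y^2 + 3*y + 2) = (y - 4)*(y - 1)*(y + 2)*(y + 1)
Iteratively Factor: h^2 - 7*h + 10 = (h - 2)*(h - 5)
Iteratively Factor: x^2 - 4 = (x + 2)*(x - 2)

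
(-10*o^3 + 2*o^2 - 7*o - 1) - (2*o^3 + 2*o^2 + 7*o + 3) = -12*o^3 - 14*o - 4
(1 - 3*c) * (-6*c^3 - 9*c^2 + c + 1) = 18*c^4 + 21*c^3 - 12*c^2 - 2*c + 1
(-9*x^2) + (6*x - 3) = -9*x^2 + 6*x - 3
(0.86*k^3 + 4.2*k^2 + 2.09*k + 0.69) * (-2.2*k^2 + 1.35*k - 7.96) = -1.892*k^5 - 8.079*k^4 - 5.7736*k^3 - 32.1285*k^2 - 15.7049*k - 5.4924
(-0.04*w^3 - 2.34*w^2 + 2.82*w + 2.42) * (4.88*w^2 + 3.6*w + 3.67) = -0.1952*w^5 - 11.5632*w^4 + 5.1908*w^3 + 13.3738*w^2 + 19.0614*w + 8.8814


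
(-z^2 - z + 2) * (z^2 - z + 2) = -z^4 + z^2 - 4*z + 4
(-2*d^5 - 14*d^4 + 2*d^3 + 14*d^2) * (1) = -2*d^5 - 14*d^4 + 2*d^3 + 14*d^2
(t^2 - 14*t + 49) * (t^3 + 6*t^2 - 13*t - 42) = t^5 - 8*t^4 - 48*t^3 + 434*t^2 - 49*t - 2058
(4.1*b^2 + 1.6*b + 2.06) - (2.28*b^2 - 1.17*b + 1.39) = 1.82*b^2 + 2.77*b + 0.67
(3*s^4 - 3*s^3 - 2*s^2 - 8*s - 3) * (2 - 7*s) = -21*s^5 + 27*s^4 + 8*s^3 + 52*s^2 + 5*s - 6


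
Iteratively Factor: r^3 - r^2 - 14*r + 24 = (r - 3)*(r^2 + 2*r - 8) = (r - 3)*(r + 4)*(r - 2)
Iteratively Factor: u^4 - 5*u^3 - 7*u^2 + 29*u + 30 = (u + 2)*(u^3 - 7*u^2 + 7*u + 15) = (u - 3)*(u + 2)*(u^2 - 4*u - 5) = (u - 3)*(u + 1)*(u + 2)*(u - 5)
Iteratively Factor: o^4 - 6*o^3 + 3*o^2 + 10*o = (o + 1)*(o^3 - 7*o^2 + 10*o) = (o - 5)*(o + 1)*(o^2 - 2*o) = (o - 5)*(o - 2)*(o + 1)*(o)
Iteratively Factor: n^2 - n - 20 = (n + 4)*(n - 5)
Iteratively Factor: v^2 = (v)*(v)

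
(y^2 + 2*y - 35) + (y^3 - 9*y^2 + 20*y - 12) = y^3 - 8*y^2 + 22*y - 47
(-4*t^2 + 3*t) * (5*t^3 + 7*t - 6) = -20*t^5 + 15*t^4 - 28*t^3 + 45*t^2 - 18*t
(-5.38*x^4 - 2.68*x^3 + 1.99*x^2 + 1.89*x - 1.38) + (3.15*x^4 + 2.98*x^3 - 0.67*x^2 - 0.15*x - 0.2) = -2.23*x^4 + 0.3*x^3 + 1.32*x^2 + 1.74*x - 1.58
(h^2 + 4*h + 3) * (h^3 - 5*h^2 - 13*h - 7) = h^5 - h^4 - 30*h^3 - 74*h^2 - 67*h - 21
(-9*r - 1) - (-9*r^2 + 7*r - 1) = 9*r^2 - 16*r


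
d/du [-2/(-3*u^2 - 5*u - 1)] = 2*(-6*u - 5)/(3*u^2 + 5*u + 1)^2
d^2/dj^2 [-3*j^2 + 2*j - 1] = -6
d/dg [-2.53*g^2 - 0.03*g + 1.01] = -5.06*g - 0.03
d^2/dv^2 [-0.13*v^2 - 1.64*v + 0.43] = -0.260000000000000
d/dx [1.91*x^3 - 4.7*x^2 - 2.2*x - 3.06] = 5.73*x^2 - 9.4*x - 2.2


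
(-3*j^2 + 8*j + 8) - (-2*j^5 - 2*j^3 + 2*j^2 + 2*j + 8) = 2*j^5 + 2*j^3 - 5*j^2 + 6*j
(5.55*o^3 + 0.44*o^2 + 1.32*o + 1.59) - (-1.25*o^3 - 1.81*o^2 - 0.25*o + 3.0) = 6.8*o^3 + 2.25*o^2 + 1.57*o - 1.41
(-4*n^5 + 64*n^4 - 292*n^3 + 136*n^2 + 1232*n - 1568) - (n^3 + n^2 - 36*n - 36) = -4*n^5 + 64*n^4 - 293*n^3 + 135*n^2 + 1268*n - 1532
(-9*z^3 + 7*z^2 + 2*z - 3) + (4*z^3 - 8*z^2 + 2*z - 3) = -5*z^3 - z^2 + 4*z - 6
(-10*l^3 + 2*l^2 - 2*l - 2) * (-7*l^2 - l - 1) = 70*l^5 - 4*l^4 + 22*l^3 + 14*l^2 + 4*l + 2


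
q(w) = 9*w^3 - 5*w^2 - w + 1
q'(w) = 27*w^2 - 10*w - 1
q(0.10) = 0.86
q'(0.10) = -1.73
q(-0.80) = -6.01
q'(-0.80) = 24.28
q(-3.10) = -312.07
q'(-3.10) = 289.47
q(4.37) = 652.23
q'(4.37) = 470.92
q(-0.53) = -1.21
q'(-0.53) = 11.88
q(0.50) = 0.38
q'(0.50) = 0.75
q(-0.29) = 0.65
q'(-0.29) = 4.17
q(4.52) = 725.44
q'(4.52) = 505.42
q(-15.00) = -31484.00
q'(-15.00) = 6224.00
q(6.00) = 1759.00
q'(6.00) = 911.00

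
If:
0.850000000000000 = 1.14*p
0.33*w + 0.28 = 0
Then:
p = 0.75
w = -0.85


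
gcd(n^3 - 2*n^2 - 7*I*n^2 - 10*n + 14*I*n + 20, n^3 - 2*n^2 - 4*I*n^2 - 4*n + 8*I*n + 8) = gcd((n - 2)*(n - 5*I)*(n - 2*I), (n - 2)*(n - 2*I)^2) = n^2 + n*(-2 - 2*I) + 4*I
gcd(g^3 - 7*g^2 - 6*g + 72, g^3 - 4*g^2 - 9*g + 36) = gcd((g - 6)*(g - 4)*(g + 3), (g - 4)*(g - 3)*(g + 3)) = g^2 - g - 12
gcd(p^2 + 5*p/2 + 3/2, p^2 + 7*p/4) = 1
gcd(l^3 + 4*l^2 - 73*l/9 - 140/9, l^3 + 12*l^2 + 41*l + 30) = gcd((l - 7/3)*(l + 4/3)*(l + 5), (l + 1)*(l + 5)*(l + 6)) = l + 5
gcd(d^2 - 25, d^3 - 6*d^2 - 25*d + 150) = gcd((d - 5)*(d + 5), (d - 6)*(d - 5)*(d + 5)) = d^2 - 25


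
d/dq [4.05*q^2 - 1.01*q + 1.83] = 8.1*q - 1.01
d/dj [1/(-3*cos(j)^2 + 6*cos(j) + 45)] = 2*(1 - cos(j))*sin(j)/(3*(sin(j)^2 + 2*cos(j) + 14)^2)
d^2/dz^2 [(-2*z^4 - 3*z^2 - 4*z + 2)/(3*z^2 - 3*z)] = 2*(-2*z^6 + 6*z^5 - 6*z^4 - 7*z^3 + 6*z^2 - 6*z + 2)/(3*z^3*(z^3 - 3*z^2 + 3*z - 1))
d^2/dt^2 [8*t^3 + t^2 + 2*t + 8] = 48*t + 2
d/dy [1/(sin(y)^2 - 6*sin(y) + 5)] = 2*(3 - sin(y))*cos(y)/(sin(y)^2 - 6*sin(y) + 5)^2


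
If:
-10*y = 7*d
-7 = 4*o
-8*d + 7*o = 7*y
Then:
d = -245/62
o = -7/4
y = 343/124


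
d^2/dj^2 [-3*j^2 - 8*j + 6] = -6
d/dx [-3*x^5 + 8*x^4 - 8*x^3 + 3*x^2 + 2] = x*(-15*x^3 + 32*x^2 - 24*x + 6)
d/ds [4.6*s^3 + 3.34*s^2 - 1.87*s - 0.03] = 13.8*s^2 + 6.68*s - 1.87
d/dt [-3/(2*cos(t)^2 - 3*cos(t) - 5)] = 3*(3 - 4*cos(t))*sin(t)/(3*cos(t) - cos(2*t) + 4)^2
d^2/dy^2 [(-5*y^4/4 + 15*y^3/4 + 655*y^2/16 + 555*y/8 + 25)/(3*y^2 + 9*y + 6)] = 5*(-4*y^3 - 12*y^2 - 12*y - 31)/(24*(y^3 + 3*y^2 + 3*y + 1))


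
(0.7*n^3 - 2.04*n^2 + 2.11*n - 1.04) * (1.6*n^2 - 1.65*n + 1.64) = 1.12*n^5 - 4.419*n^4 + 7.89*n^3 - 8.4911*n^2 + 5.1764*n - 1.7056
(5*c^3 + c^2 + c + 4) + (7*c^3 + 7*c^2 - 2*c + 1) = 12*c^3 + 8*c^2 - c + 5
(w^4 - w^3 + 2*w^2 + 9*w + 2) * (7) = 7*w^4 - 7*w^3 + 14*w^2 + 63*w + 14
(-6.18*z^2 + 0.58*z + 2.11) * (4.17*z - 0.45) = -25.7706*z^3 + 5.1996*z^2 + 8.5377*z - 0.9495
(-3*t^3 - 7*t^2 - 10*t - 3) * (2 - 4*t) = 12*t^4 + 22*t^3 + 26*t^2 - 8*t - 6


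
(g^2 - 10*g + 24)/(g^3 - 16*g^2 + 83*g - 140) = (g - 6)/(g^2 - 12*g + 35)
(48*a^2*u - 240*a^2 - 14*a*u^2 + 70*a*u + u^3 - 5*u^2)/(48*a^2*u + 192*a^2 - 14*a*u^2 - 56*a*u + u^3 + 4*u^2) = (u - 5)/(u + 4)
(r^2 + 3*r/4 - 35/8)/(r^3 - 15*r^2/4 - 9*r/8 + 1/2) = (8*r^2 + 6*r - 35)/(8*r^3 - 30*r^2 - 9*r + 4)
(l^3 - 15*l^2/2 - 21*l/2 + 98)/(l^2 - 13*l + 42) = (l^2 - l/2 - 14)/(l - 6)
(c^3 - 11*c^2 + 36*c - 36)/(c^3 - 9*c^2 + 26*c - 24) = (c - 6)/(c - 4)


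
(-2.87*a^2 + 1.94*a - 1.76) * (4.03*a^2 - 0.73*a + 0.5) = -11.5661*a^4 + 9.9133*a^3 - 9.944*a^2 + 2.2548*a - 0.88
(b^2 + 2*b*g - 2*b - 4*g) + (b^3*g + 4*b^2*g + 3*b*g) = b^3*g + 4*b^2*g + b^2 + 5*b*g - 2*b - 4*g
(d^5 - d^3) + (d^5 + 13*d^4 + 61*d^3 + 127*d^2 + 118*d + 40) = 2*d^5 + 13*d^4 + 60*d^3 + 127*d^2 + 118*d + 40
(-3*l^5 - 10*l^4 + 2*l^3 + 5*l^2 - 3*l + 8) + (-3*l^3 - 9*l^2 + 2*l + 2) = -3*l^5 - 10*l^4 - l^3 - 4*l^2 - l + 10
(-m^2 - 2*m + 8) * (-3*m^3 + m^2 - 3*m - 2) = 3*m^5 + 5*m^4 - 23*m^3 + 16*m^2 - 20*m - 16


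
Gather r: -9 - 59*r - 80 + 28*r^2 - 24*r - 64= 28*r^2 - 83*r - 153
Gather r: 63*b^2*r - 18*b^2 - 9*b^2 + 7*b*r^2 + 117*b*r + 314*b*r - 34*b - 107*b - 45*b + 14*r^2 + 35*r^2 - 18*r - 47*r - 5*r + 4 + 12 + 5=-27*b^2 - 186*b + r^2*(7*b + 49) + r*(63*b^2 + 431*b - 70) + 21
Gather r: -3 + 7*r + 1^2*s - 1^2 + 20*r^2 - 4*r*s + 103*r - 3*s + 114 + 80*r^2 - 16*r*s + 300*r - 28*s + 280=100*r^2 + r*(410 - 20*s) - 30*s + 390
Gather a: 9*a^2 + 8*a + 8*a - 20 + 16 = 9*a^2 + 16*a - 4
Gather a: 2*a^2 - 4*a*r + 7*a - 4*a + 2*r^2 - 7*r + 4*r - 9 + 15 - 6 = 2*a^2 + a*(3 - 4*r) + 2*r^2 - 3*r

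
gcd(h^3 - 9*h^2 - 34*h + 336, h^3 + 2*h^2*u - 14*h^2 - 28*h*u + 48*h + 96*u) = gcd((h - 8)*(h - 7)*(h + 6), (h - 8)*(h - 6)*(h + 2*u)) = h - 8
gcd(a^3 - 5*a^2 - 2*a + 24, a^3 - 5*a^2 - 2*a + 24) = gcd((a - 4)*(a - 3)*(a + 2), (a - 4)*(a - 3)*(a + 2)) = a^3 - 5*a^2 - 2*a + 24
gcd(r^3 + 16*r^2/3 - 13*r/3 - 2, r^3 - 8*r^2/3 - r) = r + 1/3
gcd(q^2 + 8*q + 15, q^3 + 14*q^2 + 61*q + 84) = q + 3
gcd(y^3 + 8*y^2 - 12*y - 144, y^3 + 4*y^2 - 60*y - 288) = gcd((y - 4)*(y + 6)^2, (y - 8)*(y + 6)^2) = y^2 + 12*y + 36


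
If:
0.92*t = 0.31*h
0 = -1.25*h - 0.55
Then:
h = -0.44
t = -0.15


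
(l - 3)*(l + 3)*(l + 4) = l^3 + 4*l^2 - 9*l - 36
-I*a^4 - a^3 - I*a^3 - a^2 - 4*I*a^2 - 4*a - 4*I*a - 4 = (a - 2*I)*(a - I)*(a + 2*I)*(-I*a - I)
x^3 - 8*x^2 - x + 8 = (x - 8)*(x - 1)*(x + 1)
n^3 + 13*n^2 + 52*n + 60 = (n + 2)*(n + 5)*(n + 6)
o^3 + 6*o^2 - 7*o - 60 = (o - 3)*(o + 4)*(o + 5)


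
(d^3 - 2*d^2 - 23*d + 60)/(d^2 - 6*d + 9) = (d^2 + d - 20)/(d - 3)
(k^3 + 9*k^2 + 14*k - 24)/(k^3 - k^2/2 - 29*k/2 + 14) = 2*(k + 6)/(2*k - 7)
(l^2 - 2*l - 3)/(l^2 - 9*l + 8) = (l^2 - 2*l - 3)/(l^2 - 9*l + 8)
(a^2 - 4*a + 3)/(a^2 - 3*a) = (a - 1)/a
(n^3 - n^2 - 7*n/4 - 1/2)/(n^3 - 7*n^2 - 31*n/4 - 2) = (n - 2)/(n - 8)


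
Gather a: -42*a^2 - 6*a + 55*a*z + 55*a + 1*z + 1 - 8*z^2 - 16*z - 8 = -42*a^2 + a*(55*z + 49) - 8*z^2 - 15*z - 7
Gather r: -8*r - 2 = -8*r - 2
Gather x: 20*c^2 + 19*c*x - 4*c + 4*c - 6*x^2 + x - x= 20*c^2 + 19*c*x - 6*x^2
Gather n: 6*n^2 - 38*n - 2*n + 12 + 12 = 6*n^2 - 40*n + 24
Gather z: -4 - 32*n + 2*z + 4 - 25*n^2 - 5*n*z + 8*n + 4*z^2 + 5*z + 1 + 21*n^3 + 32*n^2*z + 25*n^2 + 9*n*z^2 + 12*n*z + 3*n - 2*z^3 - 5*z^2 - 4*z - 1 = 21*n^3 - 21*n - 2*z^3 + z^2*(9*n - 1) + z*(32*n^2 + 7*n + 3)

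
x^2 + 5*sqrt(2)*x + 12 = (x + 2*sqrt(2))*(x + 3*sqrt(2))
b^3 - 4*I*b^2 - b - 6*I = (b - 3*I)*(b - 2*I)*(b + I)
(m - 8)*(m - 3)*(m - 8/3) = m^3 - 41*m^2/3 + 160*m/3 - 64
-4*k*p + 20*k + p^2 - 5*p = (-4*k + p)*(p - 5)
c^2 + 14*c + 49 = (c + 7)^2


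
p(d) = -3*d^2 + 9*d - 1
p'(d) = 9 - 6*d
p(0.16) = 0.36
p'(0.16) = 8.04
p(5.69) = -46.92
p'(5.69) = -25.14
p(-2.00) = -31.00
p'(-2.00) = 21.00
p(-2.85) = -51.02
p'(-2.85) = 26.10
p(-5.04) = -122.56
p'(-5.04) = 39.24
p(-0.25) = -3.44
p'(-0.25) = 10.50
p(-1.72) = -25.36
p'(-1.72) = 19.32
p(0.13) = 0.12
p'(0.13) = 8.22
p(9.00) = -163.00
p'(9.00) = -45.00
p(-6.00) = -163.00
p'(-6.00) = 45.00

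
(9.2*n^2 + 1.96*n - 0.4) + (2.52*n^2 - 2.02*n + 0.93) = 11.72*n^2 - 0.0600000000000001*n + 0.53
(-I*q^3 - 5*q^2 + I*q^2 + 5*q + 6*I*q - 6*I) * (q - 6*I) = -I*q^4 - 11*q^3 + I*q^3 + 11*q^2 + 36*I*q^2 + 36*q - 36*I*q - 36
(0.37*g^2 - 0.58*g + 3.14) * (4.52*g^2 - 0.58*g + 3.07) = 1.6724*g^4 - 2.8362*g^3 + 15.6651*g^2 - 3.6018*g + 9.6398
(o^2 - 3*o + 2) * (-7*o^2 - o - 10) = -7*o^4 + 20*o^3 - 21*o^2 + 28*o - 20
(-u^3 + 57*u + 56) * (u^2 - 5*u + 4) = -u^5 + 5*u^4 + 53*u^3 - 229*u^2 - 52*u + 224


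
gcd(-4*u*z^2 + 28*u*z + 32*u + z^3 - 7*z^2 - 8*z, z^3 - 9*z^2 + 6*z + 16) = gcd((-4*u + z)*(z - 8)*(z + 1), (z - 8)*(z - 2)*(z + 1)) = z^2 - 7*z - 8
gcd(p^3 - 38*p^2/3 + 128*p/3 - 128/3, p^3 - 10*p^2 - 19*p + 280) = p - 8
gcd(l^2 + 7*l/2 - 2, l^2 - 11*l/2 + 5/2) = l - 1/2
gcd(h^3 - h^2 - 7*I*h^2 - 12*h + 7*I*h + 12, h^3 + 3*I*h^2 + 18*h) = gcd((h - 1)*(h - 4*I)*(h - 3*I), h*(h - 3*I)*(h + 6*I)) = h - 3*I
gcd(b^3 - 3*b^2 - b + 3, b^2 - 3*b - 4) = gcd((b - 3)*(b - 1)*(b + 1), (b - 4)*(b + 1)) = b + 1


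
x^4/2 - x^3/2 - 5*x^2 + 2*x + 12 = (x/2 + 1)*(x - 3)*(x - 2)*(x + 2)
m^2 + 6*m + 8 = (m + 2)*(m + 4)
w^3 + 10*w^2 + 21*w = w*(w + 3)*(w + 7)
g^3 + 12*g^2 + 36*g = g*(g + 6)^2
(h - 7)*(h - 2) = h^2 - 9*h + 14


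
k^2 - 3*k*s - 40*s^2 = (k - 8*s)*(k + 5*s)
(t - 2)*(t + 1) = t^2 - t - 2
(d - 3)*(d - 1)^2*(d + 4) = d^4 - d^3 - 13*d^2 + 25*d - 12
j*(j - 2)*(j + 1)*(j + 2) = j^4 + j^3 - 4*j^2 - 4*j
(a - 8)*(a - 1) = a^2 - 9*a + 8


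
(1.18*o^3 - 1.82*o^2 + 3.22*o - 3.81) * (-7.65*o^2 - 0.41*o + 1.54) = -9.027*o^5 + 13.4392*o^4 - 22.0696*o^3 + 25.0235*o^2 + 6.5209*o - 5.8674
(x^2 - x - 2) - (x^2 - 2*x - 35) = x + 33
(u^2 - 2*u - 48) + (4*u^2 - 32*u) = 5*u^2 - 34*u - 48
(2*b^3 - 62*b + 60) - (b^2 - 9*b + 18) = 2*b^3 - b^2 - 53*b + 42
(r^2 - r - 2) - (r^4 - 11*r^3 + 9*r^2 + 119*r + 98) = -r^4 + 11*r^3 - 8*r^2 - 120*r - 100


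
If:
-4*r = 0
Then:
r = 0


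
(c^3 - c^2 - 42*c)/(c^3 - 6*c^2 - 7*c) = (c + 6)/(c + 1)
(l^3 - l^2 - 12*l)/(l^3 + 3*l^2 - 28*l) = (l + 3)/(l + 7)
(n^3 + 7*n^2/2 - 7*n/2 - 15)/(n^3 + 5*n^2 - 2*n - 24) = (n + 5/2)/(n + 4)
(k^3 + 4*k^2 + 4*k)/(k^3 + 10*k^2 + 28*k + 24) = k/(k + 6)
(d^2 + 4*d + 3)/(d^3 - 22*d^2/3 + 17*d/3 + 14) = 3*(d + 3)/(3*d^2 - 25*d + 42)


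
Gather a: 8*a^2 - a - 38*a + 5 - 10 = 8*a^2 - 39*a - 5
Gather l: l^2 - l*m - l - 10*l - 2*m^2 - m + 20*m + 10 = l^2 + l*(-m - 11) - 2*m^2 + 19*m + 10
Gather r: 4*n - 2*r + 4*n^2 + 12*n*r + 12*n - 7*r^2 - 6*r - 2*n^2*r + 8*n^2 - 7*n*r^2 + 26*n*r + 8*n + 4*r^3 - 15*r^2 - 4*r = 12*n^2 + 24*n + 4*r^3 + r^2*(-7*n - 22) + r*(-2*n^2 + 38*n - 12)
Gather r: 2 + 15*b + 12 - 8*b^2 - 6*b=-8*b^2 + 9*b + 14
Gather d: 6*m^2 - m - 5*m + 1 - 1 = 6*m^2 - 6*m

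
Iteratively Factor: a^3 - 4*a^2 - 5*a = (a + 1)*(a^2 - 5*a) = (a - 5)*(a + 1)*(a)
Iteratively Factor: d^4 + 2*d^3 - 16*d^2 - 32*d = (d + 4)*(d^3 - 2*d^2 - 8*d) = d*(d + 4)*(d^2 - 2*d - 8) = d*(d + 2)*(d + 4)*(d - 4)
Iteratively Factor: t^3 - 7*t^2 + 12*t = (t - 4)*(t^2 - 3*t) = t*(t - 4)*(t - 3)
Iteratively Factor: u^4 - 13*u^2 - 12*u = (u + 1)*(u^3 - u^2 - 12*u) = (u + 1)*(u + 3)*(u^2 - 4*u) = u*(u + 1)*(u + 3)*(u - 4)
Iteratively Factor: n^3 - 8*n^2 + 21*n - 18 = (n - 2)*(n^2 - 6*n + 9) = (n - 3)*(n - 2)*(n - 3)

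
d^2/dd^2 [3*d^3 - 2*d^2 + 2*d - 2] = 18*d - 4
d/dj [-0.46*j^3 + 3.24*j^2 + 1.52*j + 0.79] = -1.38*j^2 + 6.48*j + 1.52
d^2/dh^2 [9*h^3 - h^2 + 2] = 54*h - 2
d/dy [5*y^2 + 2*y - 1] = 10*y + 2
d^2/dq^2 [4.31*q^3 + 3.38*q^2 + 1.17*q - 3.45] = 25.86*q + 6.76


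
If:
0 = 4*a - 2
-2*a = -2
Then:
No Solution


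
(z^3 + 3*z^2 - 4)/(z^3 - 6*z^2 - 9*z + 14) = (z + 2)/(z - 7)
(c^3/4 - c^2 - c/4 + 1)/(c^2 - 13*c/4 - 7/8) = 2*(-c^3 + 4*c^2 + c - 4)/(-8*c^2 + 26*c + 7)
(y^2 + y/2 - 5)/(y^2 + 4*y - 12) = (y + 5/2)/(y + 6)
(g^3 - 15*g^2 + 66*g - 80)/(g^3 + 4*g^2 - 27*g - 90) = (g^2 - 10*g + 16)/(g^2 + 9*g + 18)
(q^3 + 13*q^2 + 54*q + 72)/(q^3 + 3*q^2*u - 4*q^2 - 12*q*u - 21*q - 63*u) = (q^2 + 10*q + 24)/(q^2 + 3*q*u - 7*q - 21*u)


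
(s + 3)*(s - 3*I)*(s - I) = s^3 + 3*s^2 - 4*I*s^2 - 3*s - 12*I*s - 9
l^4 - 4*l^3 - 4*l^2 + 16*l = l*(l - 4)*(l - 2)*(l + 2)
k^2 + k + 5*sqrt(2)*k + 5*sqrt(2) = (k + 1)*(k + 5*sqrt(2))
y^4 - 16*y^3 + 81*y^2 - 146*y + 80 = (y - 8)*(y - 5)*(y - 2)*(y - 1)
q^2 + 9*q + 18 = (q + 3)*(q + 6)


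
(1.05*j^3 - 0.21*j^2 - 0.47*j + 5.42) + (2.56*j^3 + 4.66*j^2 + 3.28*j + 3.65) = 3.61*j^3 + 4.45*j^2 + 2.81*j + 9.07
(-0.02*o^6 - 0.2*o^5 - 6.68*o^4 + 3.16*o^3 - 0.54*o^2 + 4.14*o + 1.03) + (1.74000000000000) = -0.02*o^6 - 0.2*o^5 - 6.68*o^4 + 3.16*o^3 - 0.54*o^2 + 4.14*o + 2.77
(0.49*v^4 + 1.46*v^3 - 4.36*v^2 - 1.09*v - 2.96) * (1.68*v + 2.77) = 0.8232*v^5 + 3.8101*v^4 - 3.2806*v^3 - 13.9084*v^2 - 7.9921*v - 8.1992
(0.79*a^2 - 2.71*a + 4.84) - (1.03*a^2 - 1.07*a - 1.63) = -0.24*a^2 - 1.64*a + 6.47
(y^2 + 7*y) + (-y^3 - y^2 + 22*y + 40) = -y^3 + 29*y + 40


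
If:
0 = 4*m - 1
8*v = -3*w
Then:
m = 1/4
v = -3*w/8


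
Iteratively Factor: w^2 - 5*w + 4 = (w - 1)*(w - 4)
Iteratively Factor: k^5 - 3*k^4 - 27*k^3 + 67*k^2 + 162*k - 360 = (k - 2)*(k^4 - k^3 - 29*k^2 + 9*k + 180) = (k - 2)*(k + 3)*(k^3 - 4*k^2 - 17*k + 60) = (k - 3)*(k - 2)*(k + 3)*(k^2 - k - 20) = (k - 3)*(k - 2)*(k + 3)*(k + 4)*(k - 5)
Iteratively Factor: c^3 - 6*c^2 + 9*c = (c - 3)*(c^2 - 3*c) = c*(c - 3)*(c - 3)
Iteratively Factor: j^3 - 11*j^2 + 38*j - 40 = (j - 4)*(j^2 - 7*j + 10) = (j - 5)*(j - 4)*(j - 2)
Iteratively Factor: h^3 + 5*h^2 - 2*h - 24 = (h - 2)*(h^2 + 7*h + 12) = (h - 2)*(h + 4)*(h + 3)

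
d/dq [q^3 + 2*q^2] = q*(3*q + 4)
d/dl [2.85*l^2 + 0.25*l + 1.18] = 5.7*l + 0.25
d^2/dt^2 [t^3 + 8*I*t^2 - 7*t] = 6*t + 16*I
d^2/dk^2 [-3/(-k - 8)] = 6/(k + 8)^3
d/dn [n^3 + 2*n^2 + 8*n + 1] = 3*n^2 + 4*n + 8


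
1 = 1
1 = 1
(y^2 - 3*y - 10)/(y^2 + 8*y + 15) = (y^2 - 3*y - 10)/(y^2 + 8*y + 15)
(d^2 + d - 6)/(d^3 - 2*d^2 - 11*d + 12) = (d - 2)/(d^2 - 5*d + 4)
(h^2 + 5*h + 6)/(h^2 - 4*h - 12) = (h + 3)/(h - 6)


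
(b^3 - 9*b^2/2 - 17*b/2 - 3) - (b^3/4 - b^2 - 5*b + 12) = 3*b^3/4 - 7*b^2/2 - 7*b/2 - 15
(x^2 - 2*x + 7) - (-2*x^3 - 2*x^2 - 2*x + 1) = 2*x^3 + 3*x^2 + 6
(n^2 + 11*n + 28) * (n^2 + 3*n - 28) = n^4 + 14*n^3 + 33*n^2 - 224*n - 784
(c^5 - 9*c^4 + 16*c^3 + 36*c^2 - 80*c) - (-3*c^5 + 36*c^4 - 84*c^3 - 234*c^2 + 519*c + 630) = 4*c^5 - 45*c^4 + 100*c^3 + 270*c^2 - 599*c - 630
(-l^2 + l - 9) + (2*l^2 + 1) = l^2 + l - 8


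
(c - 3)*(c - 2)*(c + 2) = c^3 - 3*c^2 - 4*c + 12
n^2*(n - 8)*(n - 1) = n^4 - 9*n^3 + 8*n^2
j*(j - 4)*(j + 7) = j^3 + 3*j^2 - 28*j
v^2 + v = v*(v + 1)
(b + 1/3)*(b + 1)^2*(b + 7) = b^4 + 28*b^3/3 + 18*b^2 + 12*b + 7/3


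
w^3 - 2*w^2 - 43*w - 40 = (w - 8)*(w + 1)*(w + 5)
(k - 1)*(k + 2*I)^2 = k^3 - k^2 + 4*I*k^2 - 4*k - 4*I*k + 4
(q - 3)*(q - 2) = q^2 - 5*q + 6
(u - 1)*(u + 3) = u^2 + 2*u - 3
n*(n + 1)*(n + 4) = n^3 + 5*n^2 + 4*n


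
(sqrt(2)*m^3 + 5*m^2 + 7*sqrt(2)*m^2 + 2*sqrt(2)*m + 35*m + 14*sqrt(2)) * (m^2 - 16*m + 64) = sqrt(2)*m^5 - 9*sqrt(2)*m^4 + 5*m^4 - 46*sqrt(2)*m^3 - 45*m^3 - 240*m^2 + 430*sqrt(2)*m^2 - 96*sqrt(2)*m + 2240*m + 896*sqrt(2)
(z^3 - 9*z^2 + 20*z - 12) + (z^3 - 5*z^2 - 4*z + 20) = 2*z^3 - 14*z^2 + 16*z + 8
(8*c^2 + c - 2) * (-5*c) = -40*c^3 - 5*c^2 + 10*c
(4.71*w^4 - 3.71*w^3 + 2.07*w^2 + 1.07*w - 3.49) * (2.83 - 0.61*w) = -2.8731*w^5 + 15.5924*w^4 - 11.762*w^3 + 5.2054*w^2 + 5.157*w - 9.8767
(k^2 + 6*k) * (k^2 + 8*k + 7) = k^4 + 14*k^3 + 55*k^2 + 42*k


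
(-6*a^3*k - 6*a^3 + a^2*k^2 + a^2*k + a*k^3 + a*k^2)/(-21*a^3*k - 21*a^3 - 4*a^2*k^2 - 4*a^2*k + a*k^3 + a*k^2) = (2*a - k)/(7*a - k)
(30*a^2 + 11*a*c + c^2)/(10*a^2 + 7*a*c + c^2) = (6*a + c)/(2*a + c)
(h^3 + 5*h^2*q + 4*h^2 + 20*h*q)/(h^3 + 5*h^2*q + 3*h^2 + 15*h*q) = (h + 4)/(h + 3)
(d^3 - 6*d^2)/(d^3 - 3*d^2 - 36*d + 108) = d^2/(d^2 + 3*d - 18)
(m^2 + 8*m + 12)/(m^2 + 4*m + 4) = (m + 6)/(m + 2)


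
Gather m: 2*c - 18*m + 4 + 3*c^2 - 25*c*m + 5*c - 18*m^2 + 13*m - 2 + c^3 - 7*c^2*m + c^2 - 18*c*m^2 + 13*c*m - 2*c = c^3 + 4*c^2 + 5*c + m^2*(-18*c - 18) + m*(-7*c^2 - 12*c - 5) + 2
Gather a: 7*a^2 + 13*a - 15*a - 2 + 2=7*a^2 - 2*a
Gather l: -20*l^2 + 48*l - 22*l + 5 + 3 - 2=-20*l^2 + 26*l + 6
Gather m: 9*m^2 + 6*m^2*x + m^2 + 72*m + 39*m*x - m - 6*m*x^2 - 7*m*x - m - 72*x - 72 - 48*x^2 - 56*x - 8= m^2*(6*x + 10) + m*(-6*x^2 + 32*x + 70) - 48*x^2 - 128*x - 80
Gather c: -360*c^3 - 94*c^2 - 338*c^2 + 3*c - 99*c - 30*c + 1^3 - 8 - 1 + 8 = -360*c^3 - 432*c^2 - 126*c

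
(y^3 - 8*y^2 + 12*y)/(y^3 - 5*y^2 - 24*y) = (-y^2 + 8*y - 12)/(-y^2 + 5*y + 24)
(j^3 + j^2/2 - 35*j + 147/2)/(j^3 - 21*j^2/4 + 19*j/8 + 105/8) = 4*(j + 7)/(4*j + 5)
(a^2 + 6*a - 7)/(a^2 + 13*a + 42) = (a - 1)/(a + 6)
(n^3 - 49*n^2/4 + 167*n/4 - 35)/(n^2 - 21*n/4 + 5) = n - 7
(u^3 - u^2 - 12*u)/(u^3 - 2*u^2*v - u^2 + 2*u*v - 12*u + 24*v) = u/(u - 2*v)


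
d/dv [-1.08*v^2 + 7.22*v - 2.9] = 7.22 - 2.16*v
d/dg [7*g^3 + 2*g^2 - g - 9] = 21*g^2 + 4*g - 1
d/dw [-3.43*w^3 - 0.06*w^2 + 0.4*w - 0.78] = -10.29*w^2 - 0.12*w + 0.4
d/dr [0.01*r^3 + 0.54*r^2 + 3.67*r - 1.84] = 0.03*r^2 + 1.08*r + 3.67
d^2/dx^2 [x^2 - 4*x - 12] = 2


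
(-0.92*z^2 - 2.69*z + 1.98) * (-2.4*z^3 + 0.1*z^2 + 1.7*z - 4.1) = 2.208*z^5 + 6.364*z^4 - 6.585*z^3 - 0.602999999999999*z^2 + 14.395*z - 8.118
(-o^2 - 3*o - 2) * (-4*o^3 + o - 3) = 4*o^5 + 12*o^4 + 7*o^3 + 7*o + 6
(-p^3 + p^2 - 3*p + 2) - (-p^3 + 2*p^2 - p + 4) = -p^2 - 2*p - 2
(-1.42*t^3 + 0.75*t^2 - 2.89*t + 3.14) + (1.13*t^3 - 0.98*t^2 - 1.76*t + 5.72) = -0.29*t^3 - 0.23*t^2 - 4.65*t + 8.86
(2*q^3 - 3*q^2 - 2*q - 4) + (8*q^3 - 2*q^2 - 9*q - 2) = 10*q^3 - 5*q^2 - 11*q - 6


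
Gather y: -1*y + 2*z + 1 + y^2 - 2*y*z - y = y^2 + y*(-2*z - 2) + 2*z + 1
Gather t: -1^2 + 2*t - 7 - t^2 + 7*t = -t^2 + 9*t - 8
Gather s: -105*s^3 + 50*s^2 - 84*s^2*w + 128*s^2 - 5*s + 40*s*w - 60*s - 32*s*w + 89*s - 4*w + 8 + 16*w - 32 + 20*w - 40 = -105*s^3 + s^2*(178 - 84*w) + s*(8*w + 24) + 32*w - 64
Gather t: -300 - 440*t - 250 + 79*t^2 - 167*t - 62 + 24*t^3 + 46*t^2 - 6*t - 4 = 24*t^3 + 125*t^2 - 613*t - 616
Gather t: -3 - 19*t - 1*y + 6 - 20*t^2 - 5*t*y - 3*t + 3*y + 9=-20*t^2 + t*(-5*y - 22) + 2*y + 12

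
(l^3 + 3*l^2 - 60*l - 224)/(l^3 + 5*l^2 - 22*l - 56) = (l^2 - 4*l - 32)/(l^2 - 2*l - 8)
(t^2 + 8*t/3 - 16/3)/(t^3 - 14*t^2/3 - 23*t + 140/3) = (3*t - 4)/(3*t^2 - 26*t + 35)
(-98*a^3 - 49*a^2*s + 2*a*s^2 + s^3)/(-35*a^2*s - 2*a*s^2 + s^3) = (14*a^2 + 9*a*s + s^2)/(s*(5*a + s))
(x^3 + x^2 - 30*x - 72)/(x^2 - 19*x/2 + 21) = 2*(x^2 + 7*x + 12)/(2*x - 7)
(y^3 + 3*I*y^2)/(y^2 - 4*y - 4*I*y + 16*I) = y^2*(y + 3*I)/(y^2 - 4*y - 4*I*y + 16*I)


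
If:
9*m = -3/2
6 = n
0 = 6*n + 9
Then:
No Solution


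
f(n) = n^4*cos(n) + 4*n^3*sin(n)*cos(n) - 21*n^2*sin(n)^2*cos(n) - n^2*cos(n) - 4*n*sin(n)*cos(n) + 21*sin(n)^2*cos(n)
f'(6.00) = 2107.89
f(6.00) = 929.36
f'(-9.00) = 4746.20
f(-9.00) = -6725.57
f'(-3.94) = -241.35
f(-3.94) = 66.26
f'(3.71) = 282.64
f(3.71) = 3.32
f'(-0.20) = -5.47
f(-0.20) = 0.59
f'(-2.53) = 121.51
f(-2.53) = -23.38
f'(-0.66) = 1.65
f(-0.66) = 2.60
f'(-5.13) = -40.52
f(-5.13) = -102.53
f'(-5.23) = -273.84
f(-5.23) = -87.17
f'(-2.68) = 137.95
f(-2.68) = -43.13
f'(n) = -n^4*sin(n) - 4*n^3*sin(n)^2 + 4*n^3*cos(n)^2 + 4*n^3*cos(n) + 21*n^2*sin(n)^3 - 42*n^2*sin(n)*cos(n)^2 + 12*n^2*sin(n)*cos(n) + n^2*sin(n) - 42*n*sin(n)^2*cos(n) + 4*n*sin(n)^2 - 4*n*cos(n)^2 - 2*n*cos(n) - 21*sin(n)^3 + 42*sin(n)*cos(n)^2 - 4*sin(n)*cos(n)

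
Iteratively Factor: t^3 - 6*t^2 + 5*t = (t - 1)*(t^2 - 5*t) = t*(t - 1)*(t - 5)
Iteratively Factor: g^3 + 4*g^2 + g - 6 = (g + 3)*(g^2 + g - 2) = (g + 2)*(g + 3)*(g - 1)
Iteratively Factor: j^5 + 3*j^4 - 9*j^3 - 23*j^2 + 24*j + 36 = (j - 2)*(j^4 + 5*j^3 + j^2 - 21*j - 18) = (j - 2)*(j + 3)*(j^3 + 2*j^2 - 5*j - 6) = (j - 2)*(j + 3)^2*(j^2 - j - 2) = (j - 2)^2*(j + 3)^2*(j + 1)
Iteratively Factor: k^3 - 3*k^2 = (k)*(k^2 - 3*k) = k^2*(k - 3)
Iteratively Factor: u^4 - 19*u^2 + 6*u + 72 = (u - 3)*(u^3 + 3*u^2 - 10*u - 24) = (u - 3)*(u + 4)*(u^2 - u - 6) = (u - 3)^2*(u + 4)*(u + 2)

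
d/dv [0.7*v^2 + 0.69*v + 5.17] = 1.4*v + 0.69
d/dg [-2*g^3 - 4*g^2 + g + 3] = -6*g^2 - 8*g + 1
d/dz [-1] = 0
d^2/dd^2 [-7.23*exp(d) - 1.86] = -7.23*exp(d)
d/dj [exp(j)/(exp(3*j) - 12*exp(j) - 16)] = (-3*(exp(2*j) - 4)*exp(j) + exp(3*j) - 12*exp(j) - 16)*exp(j)/(-exp(3*j) + 12*exp(j) + 16)^2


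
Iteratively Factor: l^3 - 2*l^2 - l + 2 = (l - 2)*(l^2 - 1) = (l - 2)*(l - 1)*(l + 1)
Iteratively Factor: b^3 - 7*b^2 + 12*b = (b - 4)*(b^2 - 3*b) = b*(b - 4)*(b - 3)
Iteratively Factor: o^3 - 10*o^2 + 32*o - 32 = (o - 2)*(o^2 - 8*o + 16) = (o - 4)*(o - 2)*(o - 4)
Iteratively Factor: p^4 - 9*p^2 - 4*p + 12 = (p + 2)*(p^3 - 2*p^2 - 5*p + 6) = (p - 3)*(p + 2)*(p^2 + p - 2) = (p - 3)*(p - 1)*(p + 2)*(p + 2)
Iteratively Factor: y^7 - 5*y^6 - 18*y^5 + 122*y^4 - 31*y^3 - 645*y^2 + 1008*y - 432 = (y - 4)*(y^6 - y^5 - 22*y^4 + 34*y^3 + 105*y^2 - 225*y + 108) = (y - 4)*(y - 3)*(y^5 + 2*y^4 - 16*y^3 - 14*y^2 + 63*y - 36) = (y - 4)*(y - 3)*(y - 1)*(y^4 + 3*y^3 - 13*y^2 - 27*y + 36) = (y - 4)*(y - 3)*(y - 1)^2*(y^3 + 4*y^2 - 9*y - 36) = (y - 4)*(y - 3)^2*(y - 1)^2*(y^2 + 7*y + 12) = (y - 4)*(y - 3)^2*(y - 1)^2*(y + 3)*(y + 4)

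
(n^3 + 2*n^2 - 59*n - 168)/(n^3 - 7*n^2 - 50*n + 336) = (n + 3)/(n - 6)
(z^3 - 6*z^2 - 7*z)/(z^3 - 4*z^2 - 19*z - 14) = z/(z + 2)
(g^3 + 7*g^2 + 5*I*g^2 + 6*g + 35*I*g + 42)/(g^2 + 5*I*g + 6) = g + 7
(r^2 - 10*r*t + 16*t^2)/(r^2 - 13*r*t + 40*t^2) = (r - 2*t)/(r - 5*t)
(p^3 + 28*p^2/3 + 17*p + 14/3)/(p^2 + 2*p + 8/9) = 3*(3*p^3 + 28*p^2 + 51*p + 14)/(9*p^2 + 18*p + 8)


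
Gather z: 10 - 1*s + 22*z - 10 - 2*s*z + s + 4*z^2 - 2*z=4*z^2 + z*(20 - 2*s)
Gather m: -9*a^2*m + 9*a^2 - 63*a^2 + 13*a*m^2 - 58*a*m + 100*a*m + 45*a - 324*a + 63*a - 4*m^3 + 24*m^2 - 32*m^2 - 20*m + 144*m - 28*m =-54*a^2 - 216*a - 4*m^3 + m^2*(13*a - 8) + m*(-9*a^2 + 42*a + 96)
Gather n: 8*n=8*n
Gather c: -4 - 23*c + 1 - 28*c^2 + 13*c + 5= -28*c^2 - 10*c + 2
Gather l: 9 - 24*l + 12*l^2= 12*l^2 - 24*l + 9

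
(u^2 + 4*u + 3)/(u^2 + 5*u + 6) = (u + 1)/(u + 2)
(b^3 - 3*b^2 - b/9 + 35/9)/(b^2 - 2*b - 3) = (b^2 - 4*b + 35/9)/(b - 3)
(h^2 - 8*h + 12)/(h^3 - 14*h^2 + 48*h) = (h - 2)/(h*(h - 8))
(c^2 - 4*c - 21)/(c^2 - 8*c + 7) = (c + 3)/(c - 1)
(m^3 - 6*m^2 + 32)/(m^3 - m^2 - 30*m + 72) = (m^2 - 2*m - 8)/(m^2 + 3*m - 18)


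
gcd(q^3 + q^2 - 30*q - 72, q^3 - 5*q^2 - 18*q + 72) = q^2 - 2*q - 24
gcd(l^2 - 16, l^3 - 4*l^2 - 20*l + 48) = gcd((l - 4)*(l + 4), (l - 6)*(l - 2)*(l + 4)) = l + 4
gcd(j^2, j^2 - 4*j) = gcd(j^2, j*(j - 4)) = j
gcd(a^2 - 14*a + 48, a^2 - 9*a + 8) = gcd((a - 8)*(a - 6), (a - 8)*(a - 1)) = a - 8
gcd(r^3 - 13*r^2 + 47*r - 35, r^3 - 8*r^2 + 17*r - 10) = r^2 - 6*r + 5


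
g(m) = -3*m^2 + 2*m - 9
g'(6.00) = -34.00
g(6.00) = -105.00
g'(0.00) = 2.00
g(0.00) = -9.00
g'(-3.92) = 25.52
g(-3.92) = -62.94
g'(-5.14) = 32.84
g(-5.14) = -98.54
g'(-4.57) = 29.42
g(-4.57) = -80.79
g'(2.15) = -10.90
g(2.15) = -18.57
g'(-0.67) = 6.02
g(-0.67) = -11.69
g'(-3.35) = 22.10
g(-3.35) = -49.37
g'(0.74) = -2.44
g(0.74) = -9.16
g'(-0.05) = 2.30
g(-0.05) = -9.11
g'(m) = 2 - 6*m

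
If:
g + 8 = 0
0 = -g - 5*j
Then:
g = -8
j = 8/5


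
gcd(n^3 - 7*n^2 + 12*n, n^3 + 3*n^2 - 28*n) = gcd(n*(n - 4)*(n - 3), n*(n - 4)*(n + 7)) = n^2 - 4*n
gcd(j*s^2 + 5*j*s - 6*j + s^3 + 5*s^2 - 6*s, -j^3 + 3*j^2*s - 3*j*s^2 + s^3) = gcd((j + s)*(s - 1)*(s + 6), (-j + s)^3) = 1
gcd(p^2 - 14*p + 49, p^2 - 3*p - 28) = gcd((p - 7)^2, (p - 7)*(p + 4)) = p - 7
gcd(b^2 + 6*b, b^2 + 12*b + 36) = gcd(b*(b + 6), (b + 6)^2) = b + 6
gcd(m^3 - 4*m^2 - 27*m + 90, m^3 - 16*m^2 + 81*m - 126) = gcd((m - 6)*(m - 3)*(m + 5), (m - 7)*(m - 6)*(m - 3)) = m^2 - 9*m + 18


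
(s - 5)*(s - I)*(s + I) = s^3 - 5*s^2 + s - 5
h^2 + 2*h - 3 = (h - 1)*(h + 3)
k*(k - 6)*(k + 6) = k^3 - 36*k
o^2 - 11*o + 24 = (o - 8)*(o - 3)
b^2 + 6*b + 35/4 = (b + 5/2)*(b + 7/2)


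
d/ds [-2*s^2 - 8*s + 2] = -4*s - 8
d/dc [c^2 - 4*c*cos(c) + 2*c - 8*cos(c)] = 4*c*sin(c) + 2*c + 8*sin(c) - 4*cos(c) + 2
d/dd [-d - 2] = -1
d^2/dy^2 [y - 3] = 0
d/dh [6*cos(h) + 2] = -6*sin(h)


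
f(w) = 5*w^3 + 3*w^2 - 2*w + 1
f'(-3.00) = 115.00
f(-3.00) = -101.00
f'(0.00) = -2.00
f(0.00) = 1.00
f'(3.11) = 161.74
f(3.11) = 174.20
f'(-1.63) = 28.07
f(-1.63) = -9.42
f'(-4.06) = 220.89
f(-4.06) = -276.05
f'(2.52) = 108.38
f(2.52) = 95.03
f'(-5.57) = 429.95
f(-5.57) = -758.83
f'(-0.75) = 1.94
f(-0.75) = 2.08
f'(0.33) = 1.61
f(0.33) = 0.85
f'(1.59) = 45.46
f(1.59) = 25.50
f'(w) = 15*w^2 + 6*w - 2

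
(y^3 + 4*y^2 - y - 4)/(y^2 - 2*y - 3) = (y^2 + 3*y - 4)/(y - 3)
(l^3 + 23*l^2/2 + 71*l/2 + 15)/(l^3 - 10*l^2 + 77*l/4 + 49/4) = 2*(l^2 + 11*l + 30)/(2*l^2 - 21*l + 49)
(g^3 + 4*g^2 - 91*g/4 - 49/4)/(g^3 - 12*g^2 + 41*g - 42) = (4*g^3 + 16*g^2 - 91*g - 49)/(4*(g^3 - 12*g^2 + 41*g - 42))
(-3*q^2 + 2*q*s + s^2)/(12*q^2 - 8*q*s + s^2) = (-3*q^2 + 2*q*s + s^2)/(12*q^2 - 8*q*s + s^2)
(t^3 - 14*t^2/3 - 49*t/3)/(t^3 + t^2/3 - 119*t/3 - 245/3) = t/(t + 5)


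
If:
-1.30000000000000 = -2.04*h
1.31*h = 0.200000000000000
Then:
No Solution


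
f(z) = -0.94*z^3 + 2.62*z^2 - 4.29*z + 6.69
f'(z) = -2.82*z^2 + 5.24*z - 4.29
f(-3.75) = 109.19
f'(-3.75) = -63.60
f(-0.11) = 7.19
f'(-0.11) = -4.90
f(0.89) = 4.28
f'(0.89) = -1.86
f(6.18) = -141.63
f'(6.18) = -79.61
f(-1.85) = 29.55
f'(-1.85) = -23.64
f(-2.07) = 35.13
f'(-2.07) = -27.22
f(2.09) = 0.59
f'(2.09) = -5.66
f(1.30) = 3.48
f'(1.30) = -2.24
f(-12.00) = 2059.77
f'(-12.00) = -473.25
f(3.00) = -7.98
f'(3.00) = -13.95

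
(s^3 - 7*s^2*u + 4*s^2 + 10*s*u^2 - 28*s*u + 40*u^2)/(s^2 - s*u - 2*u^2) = (s^2 - 5*s*u + 4*s - 20*u)/(s + u)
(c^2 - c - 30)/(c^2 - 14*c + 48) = (c + 5)/(c - 8)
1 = 1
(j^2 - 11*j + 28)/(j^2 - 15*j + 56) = (j - 4)/(j - 8)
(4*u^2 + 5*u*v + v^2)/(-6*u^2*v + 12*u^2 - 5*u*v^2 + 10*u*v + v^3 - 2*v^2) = (-4*u - v)/(6*u*v - 12*u - v^2 + 2*v)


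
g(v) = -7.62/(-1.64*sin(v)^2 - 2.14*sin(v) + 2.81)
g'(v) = -7.62*(3.28*sin(v)*cos(v) + 2.14*cos(v))/(-1.64*sin(v)^2 - 2.14*sin(v) + 2.81)^2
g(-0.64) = -2.18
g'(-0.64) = -0.09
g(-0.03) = -2.65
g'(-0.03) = -1.88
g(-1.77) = -2.29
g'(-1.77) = -0.15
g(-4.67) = 7.90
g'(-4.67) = 1.88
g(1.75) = 8.62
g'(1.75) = 9.34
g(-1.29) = -2.27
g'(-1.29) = 0.19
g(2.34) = -17.89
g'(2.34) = 131.37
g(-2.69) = -2.22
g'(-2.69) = 0.41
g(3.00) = -3.08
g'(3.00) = 3.20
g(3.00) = -3.08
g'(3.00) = 3.20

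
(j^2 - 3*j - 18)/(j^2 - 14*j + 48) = (j + 3)/(j - 8)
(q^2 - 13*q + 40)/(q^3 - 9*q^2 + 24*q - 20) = (q - 8)/(q^2 - 4*q + 4)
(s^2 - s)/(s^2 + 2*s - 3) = s/(s + 3)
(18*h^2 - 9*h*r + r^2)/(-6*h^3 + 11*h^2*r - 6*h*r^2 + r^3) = (-6*h + r)/(2*h^2 - 3*h*r + r^2)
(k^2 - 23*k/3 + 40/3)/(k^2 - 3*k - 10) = (k - 8/3)/(k + 2)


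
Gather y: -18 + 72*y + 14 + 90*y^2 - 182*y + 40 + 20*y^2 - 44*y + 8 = 110*y^2 - 154*y + 44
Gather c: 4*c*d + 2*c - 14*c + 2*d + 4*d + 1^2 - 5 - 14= c*(4*d - 12) + 6*d - 18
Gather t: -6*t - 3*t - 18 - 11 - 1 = -9*t - 30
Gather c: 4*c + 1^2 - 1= 4*c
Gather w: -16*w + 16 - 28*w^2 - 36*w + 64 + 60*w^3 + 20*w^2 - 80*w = 60*w^3 - 8*w^2 - 132*w + 80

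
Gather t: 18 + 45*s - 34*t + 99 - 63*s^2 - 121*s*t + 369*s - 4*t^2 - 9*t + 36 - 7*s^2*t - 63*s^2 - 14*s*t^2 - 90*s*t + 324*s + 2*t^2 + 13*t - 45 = -126*s^2 + 738*s + t^2*(-14*s - 2) + t*(-7*s^2 - 211*s - 30) + 108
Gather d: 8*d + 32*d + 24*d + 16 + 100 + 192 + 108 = 64*d + 416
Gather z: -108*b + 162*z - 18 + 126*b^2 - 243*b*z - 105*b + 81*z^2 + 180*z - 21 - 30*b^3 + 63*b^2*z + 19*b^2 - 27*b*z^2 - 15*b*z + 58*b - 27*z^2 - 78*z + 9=-30*b^3 + 145*b^2 - 155*b + z^2*(54 - 27*b) + z*(63*b^2 - 258*b + 264) - 30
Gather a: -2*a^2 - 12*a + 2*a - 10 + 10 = -2*a^2 - 10*a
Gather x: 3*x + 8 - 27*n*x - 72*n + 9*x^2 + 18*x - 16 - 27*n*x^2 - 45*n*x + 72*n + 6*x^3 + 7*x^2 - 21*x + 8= -72*n*x + 6*x^3 + x^2*(16 - 27*n)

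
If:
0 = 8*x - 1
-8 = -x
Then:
No Solution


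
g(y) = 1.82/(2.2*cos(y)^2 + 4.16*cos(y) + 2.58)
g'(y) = 1.82*(4.4*sin(y)*cos(y) + 4.16*sin(y))/(2.2*cos(y)^2 + 4.16*cos(y) + 2.58)^2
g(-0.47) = 0.23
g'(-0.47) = -0.10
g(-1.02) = 0.34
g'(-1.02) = -0.35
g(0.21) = 0.21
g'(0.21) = 0.04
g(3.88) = 2.58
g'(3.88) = -2.22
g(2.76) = 2.96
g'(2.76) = 0.14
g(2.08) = 1.69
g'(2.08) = 2.77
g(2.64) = 2.92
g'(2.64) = 0.68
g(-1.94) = 1.33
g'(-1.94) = -2.34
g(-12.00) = 0.24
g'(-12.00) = 0.13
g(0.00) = 0.20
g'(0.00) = 0.00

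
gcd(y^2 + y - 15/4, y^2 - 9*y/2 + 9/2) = y - 3/2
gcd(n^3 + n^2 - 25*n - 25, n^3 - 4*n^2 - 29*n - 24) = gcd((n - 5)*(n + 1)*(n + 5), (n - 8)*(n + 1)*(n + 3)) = n + 1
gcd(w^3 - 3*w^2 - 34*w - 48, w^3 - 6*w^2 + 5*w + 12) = 1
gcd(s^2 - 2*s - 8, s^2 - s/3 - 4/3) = 1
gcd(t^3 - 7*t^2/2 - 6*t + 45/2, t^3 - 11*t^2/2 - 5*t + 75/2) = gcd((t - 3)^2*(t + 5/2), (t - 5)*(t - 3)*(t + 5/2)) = t^2 - t/2 - 15/2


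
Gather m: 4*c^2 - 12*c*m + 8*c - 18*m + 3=4*c^2 + 8*c + m*(-12*c - 18) + 3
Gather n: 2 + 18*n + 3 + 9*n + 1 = 27*n + 6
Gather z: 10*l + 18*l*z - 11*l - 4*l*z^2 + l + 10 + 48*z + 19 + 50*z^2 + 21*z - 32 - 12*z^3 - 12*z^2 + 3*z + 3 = -12*z^3 + z^2*(38 - 4*l) + z*(18*l + 72)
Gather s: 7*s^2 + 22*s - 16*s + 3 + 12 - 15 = 7*s^2 + 6*s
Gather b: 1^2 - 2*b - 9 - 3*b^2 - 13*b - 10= -3*b^2 - 15*b - 18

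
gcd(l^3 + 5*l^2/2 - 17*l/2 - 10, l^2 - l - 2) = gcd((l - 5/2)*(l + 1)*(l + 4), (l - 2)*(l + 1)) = l + 1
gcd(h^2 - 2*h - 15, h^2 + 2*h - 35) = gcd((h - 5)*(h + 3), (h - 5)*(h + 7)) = h - 5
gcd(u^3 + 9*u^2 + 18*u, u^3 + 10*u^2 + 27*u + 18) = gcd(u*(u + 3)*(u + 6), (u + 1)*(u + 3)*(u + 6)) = u^2 + 9*u + 18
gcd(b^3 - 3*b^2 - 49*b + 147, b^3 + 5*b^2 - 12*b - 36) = b - 3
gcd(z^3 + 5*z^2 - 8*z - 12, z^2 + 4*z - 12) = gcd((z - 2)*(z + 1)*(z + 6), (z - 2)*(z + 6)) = z^2 + 4*z - 12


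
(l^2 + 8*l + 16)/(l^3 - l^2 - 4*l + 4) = (l^2 + 8*l + 16)/(l^3 - l^2 - 4*l + 4)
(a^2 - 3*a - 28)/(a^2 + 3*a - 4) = (a - 7)/(a - 1)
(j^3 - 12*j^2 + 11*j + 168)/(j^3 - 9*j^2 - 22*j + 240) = (j^2 - 4*j - 21)/(j^2 - j - 30)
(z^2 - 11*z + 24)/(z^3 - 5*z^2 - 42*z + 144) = 1/(z + 6)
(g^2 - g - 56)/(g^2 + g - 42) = (g - 8)/(g - 6)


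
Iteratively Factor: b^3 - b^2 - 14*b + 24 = (b + 4)*(b^2 - 5*b + 6) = (b - 3)*(b + 4)*(b - 2)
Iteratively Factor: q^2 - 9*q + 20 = (q - 4)*(q - 5)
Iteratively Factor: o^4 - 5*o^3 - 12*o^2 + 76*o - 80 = (o - 5)*(o^3 - 12*o + 16) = (o - 5)*(o - 2)*(o^2 + 2*o - 8) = (o - 5)*(o - 2)^2*(o + 4)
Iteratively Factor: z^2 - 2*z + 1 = (z - 1)*(z - 1)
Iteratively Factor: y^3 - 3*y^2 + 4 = (y - 2)*(y^2 - y - 2) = (y - 2)^2*(y + 1)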